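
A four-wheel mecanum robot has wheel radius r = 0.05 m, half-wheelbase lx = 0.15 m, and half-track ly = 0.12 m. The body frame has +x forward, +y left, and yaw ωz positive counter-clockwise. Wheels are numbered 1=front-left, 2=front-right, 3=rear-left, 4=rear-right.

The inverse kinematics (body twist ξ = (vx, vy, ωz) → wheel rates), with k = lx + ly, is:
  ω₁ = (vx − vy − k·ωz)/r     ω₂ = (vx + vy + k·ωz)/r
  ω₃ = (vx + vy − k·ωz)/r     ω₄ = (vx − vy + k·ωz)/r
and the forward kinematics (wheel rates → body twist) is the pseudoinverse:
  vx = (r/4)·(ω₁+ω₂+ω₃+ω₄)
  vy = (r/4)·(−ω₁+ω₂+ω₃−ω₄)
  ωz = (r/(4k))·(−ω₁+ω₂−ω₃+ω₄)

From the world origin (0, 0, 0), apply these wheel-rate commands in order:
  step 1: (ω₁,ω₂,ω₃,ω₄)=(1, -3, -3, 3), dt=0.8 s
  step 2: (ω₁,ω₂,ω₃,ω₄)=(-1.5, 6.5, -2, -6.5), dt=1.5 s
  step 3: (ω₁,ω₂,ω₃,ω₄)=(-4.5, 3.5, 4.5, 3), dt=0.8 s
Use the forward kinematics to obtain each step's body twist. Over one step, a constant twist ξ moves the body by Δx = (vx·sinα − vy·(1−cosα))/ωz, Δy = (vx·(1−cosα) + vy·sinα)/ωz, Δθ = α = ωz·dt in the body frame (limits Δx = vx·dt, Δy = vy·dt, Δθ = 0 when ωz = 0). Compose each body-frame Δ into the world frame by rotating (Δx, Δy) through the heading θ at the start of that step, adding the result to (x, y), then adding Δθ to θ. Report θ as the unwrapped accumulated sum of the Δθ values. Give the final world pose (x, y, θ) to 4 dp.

step 1: ξ=(vx,vy,ωz)=(-0.0250, -0.1250, 0.0926), dt=0.8 → body Δ=(-0.0163, -0.1006, 0.0741) → world pose (-0.0163, -0.1006, 0.0741)
step 2: ξ=(vx,vy,ωz)=(-0.0438, 0.1562, 0.1620), dt=1.5 → body Δ=(-0.0933, 0.2241, 0.2431) → world pose (-0.1259, 0.1160, 0.3171)
step 3: ξ=(vx,vy,ωz)=(0.0813, 0.1187, 0.3009), dt=0.8 → body Δ=(0.0530, 0.1019, 0.2407) → world pose (-0.1074, 0.2293, 0.5579)

(-0.1074, 0.2293, 0.5579)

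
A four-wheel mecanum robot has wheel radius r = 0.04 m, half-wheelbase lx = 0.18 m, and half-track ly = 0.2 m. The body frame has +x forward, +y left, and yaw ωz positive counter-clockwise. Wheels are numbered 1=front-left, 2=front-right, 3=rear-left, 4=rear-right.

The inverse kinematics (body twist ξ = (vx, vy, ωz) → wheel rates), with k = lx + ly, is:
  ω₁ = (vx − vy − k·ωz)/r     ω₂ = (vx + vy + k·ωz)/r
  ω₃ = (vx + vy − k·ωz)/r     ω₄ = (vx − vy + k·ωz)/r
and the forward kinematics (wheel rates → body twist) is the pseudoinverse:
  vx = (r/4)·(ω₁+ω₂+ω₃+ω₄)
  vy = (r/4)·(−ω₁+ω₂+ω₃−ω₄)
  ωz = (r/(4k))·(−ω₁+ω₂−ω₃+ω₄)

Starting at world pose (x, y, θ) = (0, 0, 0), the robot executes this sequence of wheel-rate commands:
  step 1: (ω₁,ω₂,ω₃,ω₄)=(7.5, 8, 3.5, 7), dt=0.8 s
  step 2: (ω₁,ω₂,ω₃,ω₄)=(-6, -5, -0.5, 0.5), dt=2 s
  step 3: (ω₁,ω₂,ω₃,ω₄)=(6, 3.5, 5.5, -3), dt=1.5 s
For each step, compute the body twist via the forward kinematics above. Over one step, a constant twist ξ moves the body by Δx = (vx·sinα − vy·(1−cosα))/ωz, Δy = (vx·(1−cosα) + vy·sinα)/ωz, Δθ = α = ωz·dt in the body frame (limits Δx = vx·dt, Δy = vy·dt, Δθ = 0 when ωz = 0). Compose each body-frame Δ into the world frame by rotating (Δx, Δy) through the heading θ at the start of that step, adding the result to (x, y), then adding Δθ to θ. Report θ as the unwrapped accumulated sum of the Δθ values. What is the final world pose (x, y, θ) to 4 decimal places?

(0.1719, 0.0391, -0.2447)

step 1: ξ=(vx,vy,ωz)=(0.2600, -0.0300, 0.1053), dt=0.8 → body Δ=(0.2088, -0.0152, 0.0842) → world pose (0.2088, -0.0152, 0.0842)
step 2: ξ=(vx,vy,ωz)=(-0.1100, 0.0000, 0.0526), dt=2.0 → body Δ=(-0.2196, -0.0116, 0.1053) → world pose (-0.0091, -0.0452, 0.1895)
step 3: ξ=(vx,vy,ωz)=(0.1200, 0.0600, -0.2895), dt=1.5 → body Δ=(0.1936, 0.0487, -0.4342) → world pose (0.1719, 0.0391, -0.2447)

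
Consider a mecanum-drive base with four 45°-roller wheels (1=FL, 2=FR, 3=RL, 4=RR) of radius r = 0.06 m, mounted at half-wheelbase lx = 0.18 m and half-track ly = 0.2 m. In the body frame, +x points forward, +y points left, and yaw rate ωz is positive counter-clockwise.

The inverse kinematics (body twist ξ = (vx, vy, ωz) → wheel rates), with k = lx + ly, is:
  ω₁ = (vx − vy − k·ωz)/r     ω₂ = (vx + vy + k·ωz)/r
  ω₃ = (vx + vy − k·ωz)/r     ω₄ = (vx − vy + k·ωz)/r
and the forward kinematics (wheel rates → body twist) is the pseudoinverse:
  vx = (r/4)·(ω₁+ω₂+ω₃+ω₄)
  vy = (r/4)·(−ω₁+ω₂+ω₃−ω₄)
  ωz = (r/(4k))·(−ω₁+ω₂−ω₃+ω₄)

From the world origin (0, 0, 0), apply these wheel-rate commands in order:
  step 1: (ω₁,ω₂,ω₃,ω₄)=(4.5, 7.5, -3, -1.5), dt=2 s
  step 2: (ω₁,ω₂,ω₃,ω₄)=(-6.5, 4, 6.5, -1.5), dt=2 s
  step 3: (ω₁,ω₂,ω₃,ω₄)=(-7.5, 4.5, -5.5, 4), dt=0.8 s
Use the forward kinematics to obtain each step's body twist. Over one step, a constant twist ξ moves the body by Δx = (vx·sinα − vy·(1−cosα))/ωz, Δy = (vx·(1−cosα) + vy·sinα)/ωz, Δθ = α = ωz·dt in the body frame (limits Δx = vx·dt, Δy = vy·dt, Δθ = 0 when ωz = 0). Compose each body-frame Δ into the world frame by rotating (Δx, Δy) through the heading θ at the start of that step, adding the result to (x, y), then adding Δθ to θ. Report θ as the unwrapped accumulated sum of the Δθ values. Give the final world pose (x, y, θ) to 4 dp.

step 1: ξ=(vx,vy,ωz)=(0.1125, 0.0225, 0.1776), dt=2.0 → body Δ=(0.2124, 0.0836, 0.3553) → world pose (0.2124, 0.0836, 0.3553)
step 2: ξ=(vx,vy,ωz)=(0.0375, 0.2775, 0.0987), dt=2.0 → body Δ=(0.0199, 0.5588, 0.1974) → world pose (0.0367, 0.6144, 0.5526)
step 3: ξ=(vx,vy,ωz)=(-0.0675, 0.0375, 0.8487), dt=0.8 → body Δ=(-0.0597, 0.0101, 0.6789) → world pose (-0.0195, 0.5917, 1.2316)

(-0.0195, 0.5917, 1.2316)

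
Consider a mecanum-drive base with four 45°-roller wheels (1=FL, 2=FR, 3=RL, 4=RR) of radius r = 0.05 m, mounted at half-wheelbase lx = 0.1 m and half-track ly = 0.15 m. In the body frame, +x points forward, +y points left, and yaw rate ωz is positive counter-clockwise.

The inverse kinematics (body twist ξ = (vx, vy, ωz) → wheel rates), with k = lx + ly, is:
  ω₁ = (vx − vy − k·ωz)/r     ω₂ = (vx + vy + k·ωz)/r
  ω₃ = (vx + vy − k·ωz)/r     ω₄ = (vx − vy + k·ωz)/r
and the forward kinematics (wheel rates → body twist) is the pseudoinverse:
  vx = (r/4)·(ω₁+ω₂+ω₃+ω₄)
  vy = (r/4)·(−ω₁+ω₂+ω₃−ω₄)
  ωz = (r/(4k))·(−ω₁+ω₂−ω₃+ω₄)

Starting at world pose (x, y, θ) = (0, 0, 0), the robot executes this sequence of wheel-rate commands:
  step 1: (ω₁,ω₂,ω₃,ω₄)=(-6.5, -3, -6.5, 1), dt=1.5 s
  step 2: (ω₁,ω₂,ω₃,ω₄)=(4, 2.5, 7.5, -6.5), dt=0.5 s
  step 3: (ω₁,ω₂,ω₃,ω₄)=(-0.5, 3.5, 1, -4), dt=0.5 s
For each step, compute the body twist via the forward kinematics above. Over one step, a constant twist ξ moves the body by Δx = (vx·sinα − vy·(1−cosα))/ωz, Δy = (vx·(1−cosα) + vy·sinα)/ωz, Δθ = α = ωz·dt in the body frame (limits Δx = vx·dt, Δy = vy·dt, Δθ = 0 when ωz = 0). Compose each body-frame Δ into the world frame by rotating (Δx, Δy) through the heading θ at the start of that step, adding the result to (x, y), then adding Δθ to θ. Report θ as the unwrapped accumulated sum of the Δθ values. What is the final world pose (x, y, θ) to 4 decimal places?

(-0.2526, -0.0349, 0.4125)

step 1: ξ=(vx,vy,ωz)=(-0.1875, -0.0500, 0.5500), dt=1.5 → body Δ=(-0.2212, -0.1764, 0.8250) → world pose (-0.2212, -0.1764, 0.8250)
step 2: ξ=(vx,vy,ωz)=(0.0938, 0.1562, -0.7750), dt=0.5 → body Δ=(0.0607, 0.0672, -0.3875) → world pose (-0.2294, -0.0862, 0.4375)
step 3: ξ=(vx,vy,ωz)=(0.0000, 0.1125, -0.0500), dt=0.5 → body Δ=(0.0007, 0.0562, -0.0250) → world pose (-0.2526, -0.0349, 0.4125)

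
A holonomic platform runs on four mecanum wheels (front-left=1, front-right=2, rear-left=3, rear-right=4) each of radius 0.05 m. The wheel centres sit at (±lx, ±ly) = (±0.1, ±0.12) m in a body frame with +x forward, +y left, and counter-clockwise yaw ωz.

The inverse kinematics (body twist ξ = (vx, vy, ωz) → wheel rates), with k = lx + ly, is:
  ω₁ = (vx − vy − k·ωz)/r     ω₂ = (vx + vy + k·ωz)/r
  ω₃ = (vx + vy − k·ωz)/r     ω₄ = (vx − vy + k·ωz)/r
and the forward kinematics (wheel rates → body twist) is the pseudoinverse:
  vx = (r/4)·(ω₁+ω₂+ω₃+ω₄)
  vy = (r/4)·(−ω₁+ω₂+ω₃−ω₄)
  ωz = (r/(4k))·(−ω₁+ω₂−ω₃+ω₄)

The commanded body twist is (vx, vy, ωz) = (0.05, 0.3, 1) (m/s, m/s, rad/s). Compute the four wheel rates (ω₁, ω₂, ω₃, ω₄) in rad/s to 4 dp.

k = lx + ly = 0.1 + 0.12 = 0.2200;  k·ωz = 0.2200·1 = 0.2200
ω₁ (FL) = (vx − vy − k·ωz)/r = -0.4700/0.05 = -9.4000
ω₂ (FR) = (vx + vy + k·ωz)/r = 0.5700/0.05 = 11.4000
ω₃ (RL) = (vx + vy − k·ωz)/r = 0.1300/0.05 = 2.6000
ω₄ (RR) = (vx − vy + k·ωz)/r = -0.0300/0.05 = -0.6000

(-9.4000, 11.4000, 2.6000, -0.6000)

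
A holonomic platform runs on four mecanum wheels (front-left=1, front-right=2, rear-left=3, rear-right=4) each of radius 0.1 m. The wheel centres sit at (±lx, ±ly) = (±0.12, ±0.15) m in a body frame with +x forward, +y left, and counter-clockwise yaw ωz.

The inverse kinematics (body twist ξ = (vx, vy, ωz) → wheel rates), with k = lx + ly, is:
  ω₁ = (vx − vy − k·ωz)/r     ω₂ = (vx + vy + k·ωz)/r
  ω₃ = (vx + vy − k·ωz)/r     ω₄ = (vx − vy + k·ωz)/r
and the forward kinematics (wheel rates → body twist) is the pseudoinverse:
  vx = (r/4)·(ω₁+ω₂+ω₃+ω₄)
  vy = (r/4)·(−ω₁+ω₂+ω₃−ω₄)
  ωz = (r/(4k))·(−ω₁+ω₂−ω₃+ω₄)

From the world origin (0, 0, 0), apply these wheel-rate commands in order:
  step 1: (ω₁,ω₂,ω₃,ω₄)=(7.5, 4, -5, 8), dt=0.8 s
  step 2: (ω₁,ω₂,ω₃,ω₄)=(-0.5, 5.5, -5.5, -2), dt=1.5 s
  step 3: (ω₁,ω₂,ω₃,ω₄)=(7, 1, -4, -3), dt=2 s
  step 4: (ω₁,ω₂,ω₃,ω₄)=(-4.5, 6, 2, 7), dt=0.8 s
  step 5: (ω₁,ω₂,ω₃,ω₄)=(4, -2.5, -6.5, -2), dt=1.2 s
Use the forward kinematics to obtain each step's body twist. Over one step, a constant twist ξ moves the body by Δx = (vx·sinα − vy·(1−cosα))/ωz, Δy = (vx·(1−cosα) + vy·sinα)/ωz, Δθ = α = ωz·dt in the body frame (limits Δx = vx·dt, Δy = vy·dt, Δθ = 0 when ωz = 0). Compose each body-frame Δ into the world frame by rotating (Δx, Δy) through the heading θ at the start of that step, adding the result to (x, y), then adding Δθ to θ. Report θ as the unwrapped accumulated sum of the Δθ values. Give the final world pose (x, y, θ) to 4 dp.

step 1: ξ=(vx,vy,ωz)=(0.3625, -0.4125, 0.8796), dt=0.8 → body Δ=(0.3780, -0.2055, 0.7037) → world pose (0.3780, -0.2055, 0.7037)
step 2: ξ=(vx,vy,ωz)=(-0.0625, 0.0625, 0.8796), dt=1.5 → body Δ=(-0.1222, 0.0154, 1.3194) → world pose (0.2749, -0.2728, 2.0231)
step 3: ξ=(vx,vy,ωz)=(0.0250, -0.1750, -0.4630), dt=2.0 → body Δ=(-0.1076, -0.3236, -0.9259) → world pose (0.6130, -0.2282, 1.0972)
step 4: ξ=(vx,vy,ωz)=(0.2625, 0.1375, 1.4352), dt=0.8 → body Δ=(0.1103, 0.1953, 1.1481) → world pose (0.4895, -0.0410, 2.2454)
step 5: ξ=(vx,vy,ωz)=(-0.1750, -0.2750, -0.1852), dt=1.2 → body Δ=(-0.2448, -0.3041, -0.2222) → world pose (0.8799, -0.0422, 2.0231)

(0.8799, -0.0422, 2.0231)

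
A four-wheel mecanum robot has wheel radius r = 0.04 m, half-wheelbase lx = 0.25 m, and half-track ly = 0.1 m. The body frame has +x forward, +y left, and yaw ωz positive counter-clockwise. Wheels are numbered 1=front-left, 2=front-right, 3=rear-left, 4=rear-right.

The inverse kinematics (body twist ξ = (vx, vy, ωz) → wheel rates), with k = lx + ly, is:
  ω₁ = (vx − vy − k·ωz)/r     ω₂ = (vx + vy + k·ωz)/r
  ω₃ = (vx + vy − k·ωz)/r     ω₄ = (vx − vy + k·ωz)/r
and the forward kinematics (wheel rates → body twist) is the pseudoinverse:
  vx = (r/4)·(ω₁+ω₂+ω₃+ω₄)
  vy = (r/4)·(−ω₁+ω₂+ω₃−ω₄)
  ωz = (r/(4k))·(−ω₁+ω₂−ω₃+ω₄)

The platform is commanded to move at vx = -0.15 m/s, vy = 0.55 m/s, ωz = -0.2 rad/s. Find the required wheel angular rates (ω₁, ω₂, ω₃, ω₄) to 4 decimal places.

k = lx + ly = 0.25 + 0.1 = 0.3500;  k·ωz = 0.3500·-0.2 = -0.0700
ω₁ (FL) = (vx − vy − k·ωz)/r = -0.6300/0.04 = -15.7500
ω₂ (FR) = (vx + vy + k·ωz)/r = 0.3300/0.04 = 8.2500
ω₃ (RL) = (vx + vy − k·ωz)/r = 0.4700/0.04 = 11.7500
ω₄ (RR) = (vx − vy + k·ωz)/r = -0.7700/0.04 = -19.2500

(-15.7500, 8.2500, 11.7500, -19.2500)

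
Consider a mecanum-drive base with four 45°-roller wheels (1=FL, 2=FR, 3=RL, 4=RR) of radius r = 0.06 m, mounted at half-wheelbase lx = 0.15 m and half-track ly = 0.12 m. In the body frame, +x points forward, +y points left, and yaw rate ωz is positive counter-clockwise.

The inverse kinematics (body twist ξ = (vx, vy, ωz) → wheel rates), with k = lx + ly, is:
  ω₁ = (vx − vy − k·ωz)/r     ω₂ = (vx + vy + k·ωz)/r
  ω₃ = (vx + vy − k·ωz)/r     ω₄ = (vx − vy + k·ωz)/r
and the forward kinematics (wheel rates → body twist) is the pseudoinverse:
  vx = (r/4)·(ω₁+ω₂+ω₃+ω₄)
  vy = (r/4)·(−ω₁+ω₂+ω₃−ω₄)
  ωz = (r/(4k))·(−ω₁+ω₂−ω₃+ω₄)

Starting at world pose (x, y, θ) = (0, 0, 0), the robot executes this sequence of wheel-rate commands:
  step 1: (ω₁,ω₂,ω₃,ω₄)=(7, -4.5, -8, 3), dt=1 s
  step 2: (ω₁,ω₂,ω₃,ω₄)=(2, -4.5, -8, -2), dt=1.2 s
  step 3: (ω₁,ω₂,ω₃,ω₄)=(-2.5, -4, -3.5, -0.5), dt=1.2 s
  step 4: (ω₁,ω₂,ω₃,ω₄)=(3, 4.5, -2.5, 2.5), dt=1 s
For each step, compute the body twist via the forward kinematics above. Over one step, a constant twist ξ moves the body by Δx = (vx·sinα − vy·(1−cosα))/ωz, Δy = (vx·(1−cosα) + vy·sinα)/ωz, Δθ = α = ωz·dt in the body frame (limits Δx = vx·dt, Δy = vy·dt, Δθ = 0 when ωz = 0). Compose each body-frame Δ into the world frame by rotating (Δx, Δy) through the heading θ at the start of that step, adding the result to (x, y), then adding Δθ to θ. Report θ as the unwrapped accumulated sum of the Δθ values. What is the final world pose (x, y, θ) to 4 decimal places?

step 1: ξ=(vx,vy,ωz)=(-0.0375, -0.3375, -0.0278), dt=1.0 → body Δ=(-0.0422, -0.3369, -0.0278) → world pose (-0.0422, -0.3369, -0.0278)
step 2: ξ=(vx,vy,ωz)=(-0.1875, -0.1875, -0.0278), dt=1.2 → body Δ=(-0.2287, -0.2212, -0.0333) → world pose (-0.2769, -0.5517, -0.0611)
step 3: ξ=(vx,vy,ωz)=(-0.1575, -0.0675, 0.0833), dt=1.2 → body Δ=(-0.1846, -0.0903, 0.1000) → world pose (-0.4668, -0.6306, 0.0389)
step 4: ξ=(vx,vy,ωz)=(0.1125, -0.0525, 0.3611), dt=1.0 → body Δ=(0.1194, -0.0313, 0.3611) → world pose (-0.3462, -0.6572, 0.4000)

(-0.3462, -0.6572, 0.4000)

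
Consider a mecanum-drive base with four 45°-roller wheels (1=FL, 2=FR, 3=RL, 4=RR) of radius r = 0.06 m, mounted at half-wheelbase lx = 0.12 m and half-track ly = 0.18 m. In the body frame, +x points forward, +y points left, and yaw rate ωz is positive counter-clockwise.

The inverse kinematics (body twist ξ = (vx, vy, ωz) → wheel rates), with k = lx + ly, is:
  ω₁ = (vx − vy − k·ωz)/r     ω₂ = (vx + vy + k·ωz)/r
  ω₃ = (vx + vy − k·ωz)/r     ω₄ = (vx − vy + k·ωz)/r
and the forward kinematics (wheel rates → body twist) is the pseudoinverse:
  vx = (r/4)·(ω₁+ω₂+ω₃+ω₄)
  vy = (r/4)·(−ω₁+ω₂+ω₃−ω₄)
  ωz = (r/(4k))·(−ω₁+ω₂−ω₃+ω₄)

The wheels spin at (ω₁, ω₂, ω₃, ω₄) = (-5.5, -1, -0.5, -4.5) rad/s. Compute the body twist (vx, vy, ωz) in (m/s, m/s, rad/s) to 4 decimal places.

(-0.1725, 0.1275, 0.0250)

k = lx + ly = 0.12 + 0.18 = 0.3000
ω₁+ω₂+ω₃+ω₄ = -11.5000  →  vx = (0.06/4)·-11.5000 = -0.1725
−ω₁+ω₂+ω₃−ω₄ = 8.5000  →  vy = (0.06/4)·8.5000 = 0.1275
−ω₁+ω₂−ω₃+ω₄ = 0.5000  →  ωz = (0.06/1.2000)·0.5000 = 0.0250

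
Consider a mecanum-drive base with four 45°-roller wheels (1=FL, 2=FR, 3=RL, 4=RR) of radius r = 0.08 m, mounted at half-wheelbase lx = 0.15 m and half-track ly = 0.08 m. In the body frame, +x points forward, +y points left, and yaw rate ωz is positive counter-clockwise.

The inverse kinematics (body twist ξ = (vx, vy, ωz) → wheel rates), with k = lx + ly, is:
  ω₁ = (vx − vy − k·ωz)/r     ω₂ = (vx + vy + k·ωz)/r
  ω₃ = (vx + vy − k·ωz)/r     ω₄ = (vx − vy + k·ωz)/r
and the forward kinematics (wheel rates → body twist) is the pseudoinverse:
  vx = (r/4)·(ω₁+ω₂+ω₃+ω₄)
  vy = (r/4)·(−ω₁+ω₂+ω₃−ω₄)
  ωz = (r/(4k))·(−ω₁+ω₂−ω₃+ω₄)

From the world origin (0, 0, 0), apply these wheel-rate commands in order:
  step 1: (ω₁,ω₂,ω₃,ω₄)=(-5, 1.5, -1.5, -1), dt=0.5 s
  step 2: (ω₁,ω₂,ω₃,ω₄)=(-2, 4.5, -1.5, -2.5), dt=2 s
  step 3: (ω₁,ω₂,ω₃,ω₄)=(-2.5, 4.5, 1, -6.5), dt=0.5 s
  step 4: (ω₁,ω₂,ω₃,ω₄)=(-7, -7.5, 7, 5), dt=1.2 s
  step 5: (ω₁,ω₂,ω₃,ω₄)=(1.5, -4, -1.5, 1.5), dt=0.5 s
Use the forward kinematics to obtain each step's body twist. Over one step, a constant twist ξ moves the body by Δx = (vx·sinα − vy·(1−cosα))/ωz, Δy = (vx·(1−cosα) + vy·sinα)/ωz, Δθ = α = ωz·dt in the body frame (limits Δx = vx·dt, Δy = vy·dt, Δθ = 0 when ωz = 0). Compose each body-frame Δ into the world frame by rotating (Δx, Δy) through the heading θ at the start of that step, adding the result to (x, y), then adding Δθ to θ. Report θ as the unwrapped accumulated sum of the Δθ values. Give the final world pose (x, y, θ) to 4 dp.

(-0.4674, 0.1178, 0.8696)

step 1: ξ=(vx,vy,ωz)=(-0.1200, 0.1200, 0.6087), dt=0.5 → body Δ=(-0.0681, 0.0500, 0.3043) → world pose (-0.0681, 0.0500, 0.3043)
step 2: ξ=(vx,vy,ωz)=(-0.0300, 0.1500, 0.4783), dt=2.0 → body Δ=(-0.1841, 0.2297, 0.9565) → world pose (-0.3126, 0.2140, 1.2609)
step 3: ξ=(vx,vy,ωz)=(-0.0700, 0.2900, -0.0435), dt=0.5 → body Δ=(-0.0334, 0.1454, -0.0217) → world pose (-0.4613, 0.2265, 1.2391)
step 4: ξ=(vx,vy,ωz)=(-0.0500, 0.0300, -0.2174), dt=1.2 → body Δ=(-0.0547, 0.0434, -0.2609) → world pose (-0.5201, 0.1890, 0.9783)
step 5: ξ=(vx,vy,ωz)=(-0.0500, -0.1700, -0.2174), dt=0.5 → body Δ=(-0.0296, -0.0835, -0.1087) → world pose (-0.4674, 0.1178, 0.8696)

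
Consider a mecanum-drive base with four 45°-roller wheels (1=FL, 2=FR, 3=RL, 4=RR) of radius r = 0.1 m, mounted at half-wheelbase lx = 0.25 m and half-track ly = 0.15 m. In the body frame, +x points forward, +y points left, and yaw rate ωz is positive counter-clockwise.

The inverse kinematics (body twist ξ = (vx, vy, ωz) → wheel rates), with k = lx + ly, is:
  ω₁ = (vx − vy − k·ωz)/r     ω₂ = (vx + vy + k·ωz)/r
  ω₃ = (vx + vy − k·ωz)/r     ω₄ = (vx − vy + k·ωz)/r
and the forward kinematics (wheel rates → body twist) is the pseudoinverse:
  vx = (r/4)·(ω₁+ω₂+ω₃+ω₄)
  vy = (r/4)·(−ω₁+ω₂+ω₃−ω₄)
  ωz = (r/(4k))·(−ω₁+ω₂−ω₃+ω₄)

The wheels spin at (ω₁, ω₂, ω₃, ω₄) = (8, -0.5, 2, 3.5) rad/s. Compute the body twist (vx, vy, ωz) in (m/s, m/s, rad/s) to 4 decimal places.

(0.3250, -0.2500, -0.4375)

k = lx + ly = 0.25 + 0.15 = 0.4000
ω₁+ω₂+ω₃+ω₄ = 13.0000  →  vx = (0.1/4)·13.0000 = 0.3250
−ω₁+ω₂+ω₃−ω₄ = -10.0000  →  vy = (0.1/4)·-10.0000 = -0.2500
−ω₁+ω₂−ω₃+ω₄ = -7.0000  →  ωz = (0.1/1.6000)·-7.0000 = -0.4375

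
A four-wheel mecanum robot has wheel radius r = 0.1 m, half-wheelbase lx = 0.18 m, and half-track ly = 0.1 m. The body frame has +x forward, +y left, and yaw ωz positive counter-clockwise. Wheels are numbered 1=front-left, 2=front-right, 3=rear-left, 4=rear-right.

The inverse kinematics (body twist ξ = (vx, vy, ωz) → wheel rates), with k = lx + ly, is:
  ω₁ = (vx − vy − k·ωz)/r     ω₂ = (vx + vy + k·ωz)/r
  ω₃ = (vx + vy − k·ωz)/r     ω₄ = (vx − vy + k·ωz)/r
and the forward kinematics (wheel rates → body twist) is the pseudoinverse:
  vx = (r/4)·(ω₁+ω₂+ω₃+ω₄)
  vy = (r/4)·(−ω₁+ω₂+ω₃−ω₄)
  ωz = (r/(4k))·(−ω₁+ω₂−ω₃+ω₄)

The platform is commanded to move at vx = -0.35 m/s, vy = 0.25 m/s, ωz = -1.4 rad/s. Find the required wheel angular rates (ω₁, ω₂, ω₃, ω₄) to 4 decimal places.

k = lx + ly = 0.18 + 0.1 = 0.2800;  k·ωz = 0.2800·-1.4 = -0.3920
ω₁ (FL) = (vx − vy − k·ωz)/r = -0.2080/0.1 = -2.0800
ω₂ (FR) = (vx + vy + k·ωz)/r = -0.4920/0.1 = -4.9200
ω₃ (RL) = (vx + vy − k·ωz)/r = 0.2920/0.1 = 2.9200
ω₄ (RR) = (vx − vy + k·ωz)/r = -0.9920/0.1 = -9.9200

(-2.0800, -4.9200, 2.9200, -9.9200)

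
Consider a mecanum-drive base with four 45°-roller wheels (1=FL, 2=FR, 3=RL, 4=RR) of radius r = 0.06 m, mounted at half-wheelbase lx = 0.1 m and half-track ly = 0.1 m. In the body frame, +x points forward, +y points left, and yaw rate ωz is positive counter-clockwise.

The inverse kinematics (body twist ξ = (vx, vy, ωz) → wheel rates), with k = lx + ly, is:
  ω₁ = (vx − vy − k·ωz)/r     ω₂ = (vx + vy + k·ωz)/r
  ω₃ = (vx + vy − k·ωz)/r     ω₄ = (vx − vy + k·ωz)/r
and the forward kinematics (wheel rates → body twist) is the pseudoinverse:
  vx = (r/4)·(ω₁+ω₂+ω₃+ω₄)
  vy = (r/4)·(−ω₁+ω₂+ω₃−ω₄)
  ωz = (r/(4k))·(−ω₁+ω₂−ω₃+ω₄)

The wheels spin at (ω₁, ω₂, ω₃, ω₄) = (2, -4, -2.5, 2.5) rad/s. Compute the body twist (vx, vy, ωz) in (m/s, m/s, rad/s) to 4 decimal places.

(-0.0300, -0.1650, -0.0750)

k = lx + ly = 0.1 + 0.1 = 0.2000
ω₁+ω₂+ω₃+ω₄ = -2.0000  →  vx = (0.06/4)·-2.0000 = -0.0300
−ω₁+ω₂+ω₃−ω₄ = -11.0000  →  vy = (0.06/4)·-11.0000 = -0.1650
−ω₁+ω₂−ω₃+ω₄ = -1.0000  →  ωz = (0.06/0.8000)·-1.0000 = -0.0750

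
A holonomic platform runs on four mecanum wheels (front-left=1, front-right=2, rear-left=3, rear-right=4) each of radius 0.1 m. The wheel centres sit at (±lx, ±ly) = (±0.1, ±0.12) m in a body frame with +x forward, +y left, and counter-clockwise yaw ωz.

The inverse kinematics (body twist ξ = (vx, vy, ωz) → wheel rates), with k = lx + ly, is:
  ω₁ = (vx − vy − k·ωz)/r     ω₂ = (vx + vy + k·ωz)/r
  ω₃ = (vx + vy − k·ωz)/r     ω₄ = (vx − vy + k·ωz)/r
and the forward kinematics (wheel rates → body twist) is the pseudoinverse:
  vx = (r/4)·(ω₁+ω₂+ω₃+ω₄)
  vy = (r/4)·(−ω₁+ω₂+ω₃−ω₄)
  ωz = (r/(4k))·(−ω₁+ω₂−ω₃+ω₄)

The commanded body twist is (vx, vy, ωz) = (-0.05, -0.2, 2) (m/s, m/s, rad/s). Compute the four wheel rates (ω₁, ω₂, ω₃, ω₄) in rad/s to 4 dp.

(-2.9000, 1.9000, -6.9000, 5.9000)

k = lx + ly = 0.1 + 0.12 = 0.2200;  k·ωz = 0.2200·2 = 0.4400
ω₁ (FL) = (vx − vy − k·ωz)/r = -0.2900/0.1 = -2.9000
ω₂ (FR) = (vx + vy + k·ωz)/r = 0.1900/0.1 = 1.9000
ω₃ (RL) = (vx + vy − k·ωz)/r = -0.6900/0.1 = -6.9000
ω₄ (RR) = (vx − vy + k·ωz)/r = 0.5900/0.1 = 5.9000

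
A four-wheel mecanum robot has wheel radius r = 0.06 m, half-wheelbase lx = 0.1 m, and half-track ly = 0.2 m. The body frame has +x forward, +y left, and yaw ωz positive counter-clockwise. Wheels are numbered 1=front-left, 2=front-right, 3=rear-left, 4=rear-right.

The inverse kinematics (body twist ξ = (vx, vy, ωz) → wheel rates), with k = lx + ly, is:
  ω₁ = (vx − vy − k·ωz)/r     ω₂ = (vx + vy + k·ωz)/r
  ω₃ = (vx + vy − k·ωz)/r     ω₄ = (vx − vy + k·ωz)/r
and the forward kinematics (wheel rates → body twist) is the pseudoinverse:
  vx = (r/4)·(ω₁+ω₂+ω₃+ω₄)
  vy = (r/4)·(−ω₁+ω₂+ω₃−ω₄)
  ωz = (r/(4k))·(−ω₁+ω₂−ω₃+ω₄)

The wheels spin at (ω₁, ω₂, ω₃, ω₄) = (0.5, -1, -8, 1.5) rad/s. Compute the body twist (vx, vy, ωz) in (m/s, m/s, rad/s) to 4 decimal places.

(-0.1050, -0.1650, 0.4000)

k = lx + ly = 0.1 + 0.2 = 0.3000
ω₁+ω₂+ω₃+ω₄ = -7.0000  →  vx = (0.06/4)·-7.0000 = -0.1050
−ω₁+ω₂+ω₃−ω₄ = -11.0000  →  vy = (0.06/4)·-11.0000 = -0.1650
−ω₁+ω₂−ω₃+ω₄ = 8.0000  →  ωz = (0.06/1.2000)·8.0000 = 0.4000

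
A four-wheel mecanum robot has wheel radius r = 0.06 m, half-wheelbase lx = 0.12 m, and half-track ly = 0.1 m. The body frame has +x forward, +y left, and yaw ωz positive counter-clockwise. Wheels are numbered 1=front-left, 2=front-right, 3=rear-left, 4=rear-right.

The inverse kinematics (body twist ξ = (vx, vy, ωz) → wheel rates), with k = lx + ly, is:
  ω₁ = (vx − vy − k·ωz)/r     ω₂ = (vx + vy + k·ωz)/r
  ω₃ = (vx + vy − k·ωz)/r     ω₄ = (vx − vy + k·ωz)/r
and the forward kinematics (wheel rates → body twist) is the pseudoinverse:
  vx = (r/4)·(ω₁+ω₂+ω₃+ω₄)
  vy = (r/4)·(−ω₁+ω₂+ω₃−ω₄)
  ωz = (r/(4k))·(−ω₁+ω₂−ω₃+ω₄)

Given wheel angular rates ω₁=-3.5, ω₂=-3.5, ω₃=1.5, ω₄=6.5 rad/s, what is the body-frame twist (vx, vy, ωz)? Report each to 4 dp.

(0.0150, -0.0750, 0.3409)

k = lx + ly = 0.12 + 0.1 = 0.2200
ω₁+ω₂+ω₃+ω₄ = 1.0000  →  vx = (0.06/4)·1.0000 = 0.0150
−ω₁+ω₂+ω₃−ω₄ = -5.0000  →  vy = (0.06/4)·-5.0000 = -0.0750
−ω₁+ω₂−ω₃+ω₄ = 5.0000  →  ωz = (0.06/0.8800)·5.0000 = 0.3409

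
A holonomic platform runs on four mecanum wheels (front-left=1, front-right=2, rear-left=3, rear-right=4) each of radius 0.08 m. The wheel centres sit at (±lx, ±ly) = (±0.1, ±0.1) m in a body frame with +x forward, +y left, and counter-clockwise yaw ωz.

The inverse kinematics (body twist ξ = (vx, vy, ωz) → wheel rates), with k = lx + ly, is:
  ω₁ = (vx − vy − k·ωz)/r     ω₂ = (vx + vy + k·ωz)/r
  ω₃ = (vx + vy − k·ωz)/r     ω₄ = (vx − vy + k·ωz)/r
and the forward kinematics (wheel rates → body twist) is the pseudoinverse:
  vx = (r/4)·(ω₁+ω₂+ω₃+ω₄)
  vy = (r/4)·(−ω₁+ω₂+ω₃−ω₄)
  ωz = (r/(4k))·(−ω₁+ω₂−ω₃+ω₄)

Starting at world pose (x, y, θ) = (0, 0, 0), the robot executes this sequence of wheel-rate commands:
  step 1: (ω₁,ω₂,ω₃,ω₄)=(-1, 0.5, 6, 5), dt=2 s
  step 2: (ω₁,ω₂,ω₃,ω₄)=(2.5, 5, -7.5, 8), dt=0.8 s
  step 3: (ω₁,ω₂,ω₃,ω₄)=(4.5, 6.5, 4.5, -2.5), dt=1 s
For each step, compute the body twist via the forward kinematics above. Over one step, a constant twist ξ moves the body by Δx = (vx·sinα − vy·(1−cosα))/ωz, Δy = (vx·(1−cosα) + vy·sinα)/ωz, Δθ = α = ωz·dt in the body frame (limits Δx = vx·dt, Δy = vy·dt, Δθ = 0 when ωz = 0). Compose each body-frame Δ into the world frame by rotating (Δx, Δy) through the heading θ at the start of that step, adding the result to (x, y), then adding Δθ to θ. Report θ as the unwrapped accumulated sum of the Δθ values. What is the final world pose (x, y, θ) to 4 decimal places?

step 1: ξ=(vx,vy,ωz)=(0.2100, 0.0500, 0.0500), dt=2.0 → body Δ=(0.4143, 0.1208, 0.1000) → world pose (0.4143, 0.1208, 0.1000)
step 2: ξ=(vx,vy,ωz)=(0.1600, -0.2600, 1.8000), dt=0.8 → body Δ=(0.2137, -0.0659, 1.4400) → world pose (0.6336, 0.0766, 1.5400)
step 3: ξ=(vx,vy,ωz)=(0.2600, 0.1800, -0.5000), dt=1.0 → body Δ=(0.2934, 0.1089, -0.5000) → world pose (0.5337, 0.3732, 1.0400)

(0.5337, 0.3732, 1.0400)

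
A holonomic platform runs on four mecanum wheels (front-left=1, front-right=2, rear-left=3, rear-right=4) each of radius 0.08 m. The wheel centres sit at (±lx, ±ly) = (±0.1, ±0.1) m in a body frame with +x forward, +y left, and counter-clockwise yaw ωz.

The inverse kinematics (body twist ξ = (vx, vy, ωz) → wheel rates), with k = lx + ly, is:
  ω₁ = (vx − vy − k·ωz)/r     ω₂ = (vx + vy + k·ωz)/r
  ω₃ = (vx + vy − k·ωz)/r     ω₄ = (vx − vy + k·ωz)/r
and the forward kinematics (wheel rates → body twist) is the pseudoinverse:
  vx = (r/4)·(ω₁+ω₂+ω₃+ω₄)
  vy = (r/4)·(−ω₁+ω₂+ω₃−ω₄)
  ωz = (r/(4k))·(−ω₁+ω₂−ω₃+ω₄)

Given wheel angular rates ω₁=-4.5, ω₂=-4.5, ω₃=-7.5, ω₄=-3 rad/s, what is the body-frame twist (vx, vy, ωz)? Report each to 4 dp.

(-0.3900, -0.0900, 0.4500)

k = lx + ly = 0.1 + 0.1 = 0.2000
ω₁+ω₂+ω₃+ω₄ = -19.5000  →  vx = (0.08/4)·-19.5000 = -0.3900
−ω₁+ω₂+ω₃−ω₄ = -4.5000  →  vy = (0.08/4)·-4.5000 = -0.0900
−ω₁+ω₂−ω₃+ω₄ = 4.5000  →  ωz = (0.08/0.8000)·4.5000 = 0.4500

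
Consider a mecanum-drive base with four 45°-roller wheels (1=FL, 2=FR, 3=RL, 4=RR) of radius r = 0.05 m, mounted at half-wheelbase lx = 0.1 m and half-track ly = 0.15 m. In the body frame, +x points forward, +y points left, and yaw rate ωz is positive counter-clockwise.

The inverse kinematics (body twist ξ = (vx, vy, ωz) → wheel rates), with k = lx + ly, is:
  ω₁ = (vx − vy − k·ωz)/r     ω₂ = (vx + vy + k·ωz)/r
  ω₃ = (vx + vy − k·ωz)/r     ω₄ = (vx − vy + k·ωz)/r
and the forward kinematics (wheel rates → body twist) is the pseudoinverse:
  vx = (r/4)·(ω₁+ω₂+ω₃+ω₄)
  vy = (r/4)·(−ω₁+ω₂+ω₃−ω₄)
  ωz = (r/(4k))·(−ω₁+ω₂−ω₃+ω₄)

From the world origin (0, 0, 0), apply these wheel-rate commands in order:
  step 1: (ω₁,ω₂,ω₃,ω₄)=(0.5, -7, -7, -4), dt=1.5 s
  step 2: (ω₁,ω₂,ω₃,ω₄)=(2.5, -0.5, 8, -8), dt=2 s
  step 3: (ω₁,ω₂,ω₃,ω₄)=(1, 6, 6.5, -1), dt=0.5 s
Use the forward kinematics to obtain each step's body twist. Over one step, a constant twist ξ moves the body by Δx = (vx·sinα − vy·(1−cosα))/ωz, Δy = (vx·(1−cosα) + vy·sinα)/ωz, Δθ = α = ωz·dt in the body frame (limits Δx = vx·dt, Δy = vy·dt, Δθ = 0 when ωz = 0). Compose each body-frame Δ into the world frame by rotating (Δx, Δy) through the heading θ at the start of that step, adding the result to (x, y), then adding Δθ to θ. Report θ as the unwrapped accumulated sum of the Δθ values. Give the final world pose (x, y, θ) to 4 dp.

step 1: ξ=(vx,vy,ωz)=(-0.2188, -0.1313, -0.2250), dt=1.5 → body Δ=(-0.3548, -0.1383, -0.3375) → world pose (-0.3548, -0.1383, -0.3375)
step 2: ξ=(vx,vy,ωz)=(0.0250, 0.1625, -0.9500), dt=2.0 → body Δ=(0.2513, 0.1270, -1.9000) → world pose (-0.0757, -0.1016, -2.2375)
step 3: ξ=(vx,vy,ωz)=(0.1562, 0.1562, -0.1250), dt=0.5 → body Δ=(0.0805, 0.0756, -0.0625) → world pose (-0.0660, -0.2117, -2.3000)

(-0.0660, -0.2117, -2.3000)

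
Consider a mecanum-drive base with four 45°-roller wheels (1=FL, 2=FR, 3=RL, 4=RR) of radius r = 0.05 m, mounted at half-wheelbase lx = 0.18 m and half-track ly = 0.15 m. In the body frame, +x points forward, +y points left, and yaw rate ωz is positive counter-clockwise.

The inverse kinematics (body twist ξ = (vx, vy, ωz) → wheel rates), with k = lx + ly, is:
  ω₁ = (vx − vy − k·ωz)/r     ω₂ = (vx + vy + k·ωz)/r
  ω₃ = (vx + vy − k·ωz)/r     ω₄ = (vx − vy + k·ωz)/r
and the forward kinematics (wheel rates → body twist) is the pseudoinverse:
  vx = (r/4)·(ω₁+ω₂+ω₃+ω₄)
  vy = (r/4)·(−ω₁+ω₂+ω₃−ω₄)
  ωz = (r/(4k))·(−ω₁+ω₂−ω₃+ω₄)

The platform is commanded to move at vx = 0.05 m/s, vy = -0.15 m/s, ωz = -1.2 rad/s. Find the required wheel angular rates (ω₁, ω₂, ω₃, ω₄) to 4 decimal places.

k = lx + ly = 0.18 + 0.15 = 0.3300;  k·ωz = 0.3300·-1.2 = -0.3960
ω₁ (FL) = (vx − vy − k·ωz)/r = 0.5960/0.05 = 11.9200
ω₂ (FR) = (vx + vy + k·ωz)/r = -0.4960/0.05 = -9.9200
ω₃ (RL) = (vx + vy − k·ωz)/r = 0.2960/0.05 = 5.9200
ω₄ (RR) = (vx − vy + k·ωz)/r = -0.1960/0.05 = -3.9200

(11.9200, -9.9200, 5.9200, -3.9200)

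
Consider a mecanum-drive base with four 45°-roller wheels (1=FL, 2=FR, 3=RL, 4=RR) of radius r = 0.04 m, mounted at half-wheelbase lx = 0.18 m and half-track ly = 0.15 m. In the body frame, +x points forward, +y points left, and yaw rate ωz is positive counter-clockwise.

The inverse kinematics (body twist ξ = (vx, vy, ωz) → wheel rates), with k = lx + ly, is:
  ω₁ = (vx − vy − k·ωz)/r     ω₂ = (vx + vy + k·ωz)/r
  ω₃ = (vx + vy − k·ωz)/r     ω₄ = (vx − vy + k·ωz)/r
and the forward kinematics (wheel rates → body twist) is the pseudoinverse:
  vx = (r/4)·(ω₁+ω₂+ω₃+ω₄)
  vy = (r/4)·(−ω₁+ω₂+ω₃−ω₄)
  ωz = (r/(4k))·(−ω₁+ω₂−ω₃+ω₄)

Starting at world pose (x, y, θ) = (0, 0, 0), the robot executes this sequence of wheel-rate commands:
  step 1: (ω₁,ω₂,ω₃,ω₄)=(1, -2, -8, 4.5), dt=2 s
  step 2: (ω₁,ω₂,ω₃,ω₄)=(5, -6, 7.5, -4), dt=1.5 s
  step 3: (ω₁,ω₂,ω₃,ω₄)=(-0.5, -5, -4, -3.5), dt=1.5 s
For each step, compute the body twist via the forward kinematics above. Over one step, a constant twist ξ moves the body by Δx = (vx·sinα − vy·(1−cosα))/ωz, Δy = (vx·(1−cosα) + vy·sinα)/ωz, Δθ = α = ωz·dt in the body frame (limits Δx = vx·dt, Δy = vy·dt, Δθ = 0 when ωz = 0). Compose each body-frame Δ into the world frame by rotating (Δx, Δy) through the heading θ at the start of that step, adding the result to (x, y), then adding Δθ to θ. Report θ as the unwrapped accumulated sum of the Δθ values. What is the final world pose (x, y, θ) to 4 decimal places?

(-0.1686, -0.2734, -0.6288)

step 1: ξ=(vx,vy,ωz)=(-0.0450, -0.1550, 0.2879), dt=2.0 → body Δ=(0.0017, -0.3184, 0.5758) → world pose (0.0017, -0.3184, 0.5758)
step 2: ξ=(vx,vy,ωz)=(0.0250, 0.0050, -0.6818), dt=1.5 → body Δ=(0.0348, -0.0113, -1.0227) → world pose (0.0370, -0.3089, -0.4470)
step 3: ξ=(vx,vy,ωz)=(-0.1300, -0.0500, -0.1212), dt=1.5 → body Δ=(-0.2007, -0.0569, -0.1818) → world pose (-0.1686, -0.2734, -0.6288)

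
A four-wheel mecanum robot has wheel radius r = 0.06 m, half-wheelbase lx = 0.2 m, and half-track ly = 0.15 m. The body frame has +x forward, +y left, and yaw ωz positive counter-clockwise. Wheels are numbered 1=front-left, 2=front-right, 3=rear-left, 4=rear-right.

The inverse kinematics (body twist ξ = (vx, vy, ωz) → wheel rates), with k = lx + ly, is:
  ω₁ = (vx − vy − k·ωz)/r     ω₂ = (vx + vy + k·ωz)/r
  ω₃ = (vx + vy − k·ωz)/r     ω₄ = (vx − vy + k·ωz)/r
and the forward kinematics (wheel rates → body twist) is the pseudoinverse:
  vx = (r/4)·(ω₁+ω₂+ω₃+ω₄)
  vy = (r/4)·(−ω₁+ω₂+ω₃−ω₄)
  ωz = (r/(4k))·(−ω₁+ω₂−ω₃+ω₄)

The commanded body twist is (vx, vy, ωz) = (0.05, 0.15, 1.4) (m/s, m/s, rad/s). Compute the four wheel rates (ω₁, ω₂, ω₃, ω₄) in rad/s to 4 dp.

k = lx + ly = 0.2 + 0.15 = 0.3500;  k·ωz = 0.3500·1.4 = 0.4900
ω₁ (FL) = (vx − vy − k·ωz)/r = -0.5900/0.06 = -9.8333
ω₂ (FR) = (vx + vy + k·ωz)/r = 0.6900/0.06 = 11.5000
ω₃ (RL) = (vx + vy − k·ωz)/r = -0.2900/0.06 = -4.8333
ω₄ (RR) = (vx − vy + k·ωz)/r = 0.3900/0.06 = 6.5000

(-9.8333, 11.5000, -4.8333, 6.5000)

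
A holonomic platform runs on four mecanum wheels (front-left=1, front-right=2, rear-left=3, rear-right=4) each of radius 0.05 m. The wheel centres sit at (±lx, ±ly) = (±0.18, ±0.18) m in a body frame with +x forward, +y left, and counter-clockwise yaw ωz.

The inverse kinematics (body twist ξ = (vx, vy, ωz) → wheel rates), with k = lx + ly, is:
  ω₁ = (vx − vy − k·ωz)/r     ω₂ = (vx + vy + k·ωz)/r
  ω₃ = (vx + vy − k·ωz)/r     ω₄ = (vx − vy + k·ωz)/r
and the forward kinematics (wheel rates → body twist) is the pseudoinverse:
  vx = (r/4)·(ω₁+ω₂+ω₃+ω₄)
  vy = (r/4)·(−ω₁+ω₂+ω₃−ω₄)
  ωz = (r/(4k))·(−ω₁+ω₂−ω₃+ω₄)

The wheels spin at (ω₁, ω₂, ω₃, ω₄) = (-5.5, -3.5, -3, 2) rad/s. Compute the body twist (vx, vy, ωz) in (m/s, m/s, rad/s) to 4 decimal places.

k = lx + ly = 0.18 + 0.18 = 0.3600
ω₁+ω₂+ω₃+ω₄ = -10.0000  →  vx = (0.05/4)·-10.0000 = -0.1250
−ω₁+ω₂+ω₃−ω₄ = -3.0000  →  vy = (0.05/4)·-3.0000 = -0.0375
−ω₁+ω₂−ω₃+ω₄ = 7.0000  →  ωz = (0.05/1.4400)·7.0000 = 0.2431

(-0.1250, -0.0375, 0.2431)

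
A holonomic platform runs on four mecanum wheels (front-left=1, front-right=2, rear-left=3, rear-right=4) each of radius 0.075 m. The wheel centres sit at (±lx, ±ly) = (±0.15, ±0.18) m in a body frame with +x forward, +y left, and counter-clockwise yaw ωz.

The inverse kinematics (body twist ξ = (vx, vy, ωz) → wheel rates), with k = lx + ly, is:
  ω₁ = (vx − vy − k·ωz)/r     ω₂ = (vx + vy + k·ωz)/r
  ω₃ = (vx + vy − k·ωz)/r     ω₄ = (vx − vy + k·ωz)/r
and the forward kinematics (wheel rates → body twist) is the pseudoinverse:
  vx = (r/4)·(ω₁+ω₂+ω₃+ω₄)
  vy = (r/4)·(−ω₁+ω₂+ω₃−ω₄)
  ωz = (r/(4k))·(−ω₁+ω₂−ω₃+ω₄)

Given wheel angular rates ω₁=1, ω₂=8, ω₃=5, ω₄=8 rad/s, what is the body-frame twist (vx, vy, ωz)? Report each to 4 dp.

k = lx + ly = 0.15 + 0.18 = 0.3300
ω₁+ω₂+ω₃+ω₄ = 22.0000  →  vx = (0.075/4)·22.0000 = 0.4125
−ω₁+ω₂+ω₃−ω₄ = 4.0000  →  vy = (0.075/4)·4.0000 = 0.0750
−ω₁+ω₂−ω₃+ω₄ = 10.0000  →  ωz = (0.075/1.3200)·10.0000 = 0.5682

(0.4125, 0.0750, 0.5682)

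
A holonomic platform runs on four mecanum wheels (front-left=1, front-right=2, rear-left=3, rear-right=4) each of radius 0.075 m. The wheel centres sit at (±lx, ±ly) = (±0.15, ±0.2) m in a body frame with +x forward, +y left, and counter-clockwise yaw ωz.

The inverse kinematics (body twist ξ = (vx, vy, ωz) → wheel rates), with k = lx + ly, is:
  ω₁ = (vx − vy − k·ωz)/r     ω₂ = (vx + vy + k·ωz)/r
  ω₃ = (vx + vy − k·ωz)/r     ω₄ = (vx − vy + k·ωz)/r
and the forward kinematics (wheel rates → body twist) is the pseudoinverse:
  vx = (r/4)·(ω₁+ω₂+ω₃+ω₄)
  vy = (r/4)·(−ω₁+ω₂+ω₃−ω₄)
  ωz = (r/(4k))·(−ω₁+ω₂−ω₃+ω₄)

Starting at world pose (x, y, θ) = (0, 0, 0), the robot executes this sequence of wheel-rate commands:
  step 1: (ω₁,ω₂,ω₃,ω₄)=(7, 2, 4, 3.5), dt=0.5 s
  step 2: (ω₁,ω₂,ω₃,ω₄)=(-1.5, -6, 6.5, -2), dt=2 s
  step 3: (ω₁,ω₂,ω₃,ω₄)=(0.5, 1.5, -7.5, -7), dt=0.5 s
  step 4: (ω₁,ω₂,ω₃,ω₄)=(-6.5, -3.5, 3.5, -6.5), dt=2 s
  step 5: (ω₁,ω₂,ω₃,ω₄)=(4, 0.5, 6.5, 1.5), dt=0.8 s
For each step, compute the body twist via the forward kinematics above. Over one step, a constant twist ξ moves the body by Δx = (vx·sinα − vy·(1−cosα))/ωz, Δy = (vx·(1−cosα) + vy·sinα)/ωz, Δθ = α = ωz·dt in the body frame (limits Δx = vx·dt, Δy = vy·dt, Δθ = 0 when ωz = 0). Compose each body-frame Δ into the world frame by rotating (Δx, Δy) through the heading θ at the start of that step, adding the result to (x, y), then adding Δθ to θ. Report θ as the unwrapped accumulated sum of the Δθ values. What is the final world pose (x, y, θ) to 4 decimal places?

(0.6541, 0.4063, -2.6143)

step 1: ξ=(vx,vy,ωz)=(0.3094, -0.0844, -0.2946), dt=0.5 → body Δ=(0.1510, -0.0534, -0.1473) → world pose (0.1510, -0.0534, -0.1473)
step 2: ξ=(vx,vy,ωz)=(-0.0562, 0.0750, -0.6964), dt=2.0 → body Δ=(0.0091, 0.1725, -1.3929) → world pose (0.1854, 0.1158, -1.5402)
step 3: ξ=(vx,vy,ωz)=(-0.2344, 0.0094, 0.0804), dt=0.5 → body Δ=(-0.1173, 0.0023, 0.0402) → world pose (0.1841, 0.2331, -1.5000)
step 4: ξ=(vx,vy,ωz)=(-0.2437, 0.2437, -0.3750), dt=2.0 → body Δ=(-0.2687, 0.6175, -0.7500) → world pose (0.7810, 0.5448, -2.2500)
step 5: ξ=(vx,vy,ωz)=(0.2344, 0.0281, -0.4554), dt=0.8 → body Δ=(0.1874, -0.0118, -0.3643) → world pose (0.6541, 0.4063, -2.6143)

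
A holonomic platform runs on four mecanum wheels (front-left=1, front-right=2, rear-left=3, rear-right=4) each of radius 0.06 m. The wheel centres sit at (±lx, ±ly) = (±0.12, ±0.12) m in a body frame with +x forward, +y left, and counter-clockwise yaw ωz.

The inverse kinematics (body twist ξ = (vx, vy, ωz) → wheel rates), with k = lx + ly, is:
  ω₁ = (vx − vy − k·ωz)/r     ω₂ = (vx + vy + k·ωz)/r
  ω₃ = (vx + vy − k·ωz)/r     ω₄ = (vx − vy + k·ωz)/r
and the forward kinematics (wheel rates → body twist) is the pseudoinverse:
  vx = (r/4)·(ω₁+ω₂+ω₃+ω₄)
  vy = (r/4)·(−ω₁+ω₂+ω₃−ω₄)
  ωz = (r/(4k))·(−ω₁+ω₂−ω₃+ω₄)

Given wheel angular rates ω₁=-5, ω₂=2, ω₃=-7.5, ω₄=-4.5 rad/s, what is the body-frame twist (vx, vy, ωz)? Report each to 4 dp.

(-0.2250, 0.0600, 0.6250)

k = lx + ly = 0.12 + 0.12 = 0.2400
ω₁+ω₂+ω₃+ω₄ = -15.0000  →  vx = (0.06/4)·-15.0000 = -0.2250
−ω₁+ω₂+ω₃−ω₄ = 4.0000  →  vy = (0.06/4)·4.0000 = 0.0600
−ω₁+ω₂−ω₃+ω₄ = 10.0000  →  ωz = (0.06/0.9600)·10.0000 = 0.6250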